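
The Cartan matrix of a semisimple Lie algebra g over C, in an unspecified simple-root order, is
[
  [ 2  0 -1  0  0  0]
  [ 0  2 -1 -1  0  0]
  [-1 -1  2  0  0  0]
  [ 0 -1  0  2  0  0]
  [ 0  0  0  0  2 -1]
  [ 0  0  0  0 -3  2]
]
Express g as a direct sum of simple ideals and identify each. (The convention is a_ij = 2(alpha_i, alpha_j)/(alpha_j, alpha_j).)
The diagram associated to this matrix has two connected components: the simple roots {alpha_1, alpha_2, alpha_3, alpha_4} form a chain of 4 nodes with single edges (A_4), and {alpha_5, alpha_6} form two nodes joined by a triple edge (G_2). A semisimple Lie algebra decomposes uniquely as the direct sum of simple ideals, one per connected component of its Dynkin diagram, so g ≅ A_4 ⊕ G_2 (dimension 24 + 14 = 38).

type A_4 + type G_2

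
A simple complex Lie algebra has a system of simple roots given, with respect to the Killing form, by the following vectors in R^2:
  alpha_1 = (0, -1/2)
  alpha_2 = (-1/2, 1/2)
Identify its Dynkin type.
B_2

Compute the Cartan integers a_ij = 2(alpha_i, alpha_j)/(alpha_j, alpha_j); the resulting 2x2 Cartan matrix is
[[2, -1], [-2, 2]].
The roots have two lengths (squared-length ratio 2:1); the short ones are alpha_{1}. The associated Dynkin diagram is a chain of 2 nodes with a double edge at one end; the terminal node there is the unique short simple root (B_2), so the type is B_2 (the algebra so(5)).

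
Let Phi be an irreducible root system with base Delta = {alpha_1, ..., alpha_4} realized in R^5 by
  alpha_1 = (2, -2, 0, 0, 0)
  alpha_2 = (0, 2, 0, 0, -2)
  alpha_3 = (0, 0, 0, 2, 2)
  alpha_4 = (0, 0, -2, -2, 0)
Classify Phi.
A4

Compute the Cartan integers a_ij = 2(alpha_i, alpha_j)/(alpha_j, alpha_j); the resulting 4x4 Cartan matrix is
[[2, -1, 0, 0], [-1, 2, -1, 0], [0, -1, 2, -1], [0, 0, -1, 2]].
All simple roots have the same length, so the diagram is simply laced. The associated Dynkin diagram is a chain of 4 nodes with single edges (A_4), so the type is A_4 (the algebra sl(5)).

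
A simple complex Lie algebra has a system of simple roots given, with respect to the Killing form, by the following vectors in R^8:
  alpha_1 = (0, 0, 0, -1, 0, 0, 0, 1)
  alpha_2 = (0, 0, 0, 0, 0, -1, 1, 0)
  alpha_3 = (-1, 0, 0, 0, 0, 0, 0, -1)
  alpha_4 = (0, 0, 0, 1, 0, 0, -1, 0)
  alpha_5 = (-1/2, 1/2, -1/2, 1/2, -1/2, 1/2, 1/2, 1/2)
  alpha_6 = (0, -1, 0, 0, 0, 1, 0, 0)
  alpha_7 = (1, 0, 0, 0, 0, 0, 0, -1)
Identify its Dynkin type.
Compute the Cartan integers a_ij = 2(alpha_i, alpha_j)/(alpha_j, alpha_j); the resulting 7x7 Cartan matrix is
[[2, 0, -1, -1, 0, 0, -1], [0, 2, 0, -1, 0, -1, 0], [-1, 0, 2, 0, 0, 0, 0], [-1, -1, 0, 2, 0, 0, 0], [0, 0, 0, 0, 2, 0, -1], [0, -1, 0, 0, 0, 2, 0], [-1, 0, 0, 0, -1, 0, 2]].
All simple roots have the same length, so the diagram is simply laced. The associated Dynkin diagram is a chain of 6 nodes with one extra node attached to the third node from one end (E_7), so the type is E_7.

E_7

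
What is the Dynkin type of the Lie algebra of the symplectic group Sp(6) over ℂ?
This is sp(6), which has dimension 6(6+1)/2 = 21 and rank 6/2 = 3. In the classification of classical Lie algebras, the symplectic algebra sp(2n) has type C_n; here n = 3, so the Dynkin diagram is a chain of 3 nodes with a double edge at one end; the terminal node there is the unique long simple root (C_3). Hence the type is C_3.

type C_3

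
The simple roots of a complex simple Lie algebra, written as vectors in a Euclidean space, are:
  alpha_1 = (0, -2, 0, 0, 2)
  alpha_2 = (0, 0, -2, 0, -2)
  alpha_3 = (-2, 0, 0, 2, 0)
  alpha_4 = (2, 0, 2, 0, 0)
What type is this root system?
Compute the Cartan integers a_ij = 2(alpha_i, alpha_j)/(alpha_j, alpha_j); the resulting 4x4 Cartan matrix is
[[2, -1, 0, 0], [-1, 2, 0, -1], [0, 0, 2, -1], [0, -1, -1, 2]].
All simple roots have the same length, so the diagram is simply laced. The associated Dynkin diagram is a chain of 4 nodes with single edges (A_4), so the type is A_4 (the algebra sl(5)).

A_4 (sl(5))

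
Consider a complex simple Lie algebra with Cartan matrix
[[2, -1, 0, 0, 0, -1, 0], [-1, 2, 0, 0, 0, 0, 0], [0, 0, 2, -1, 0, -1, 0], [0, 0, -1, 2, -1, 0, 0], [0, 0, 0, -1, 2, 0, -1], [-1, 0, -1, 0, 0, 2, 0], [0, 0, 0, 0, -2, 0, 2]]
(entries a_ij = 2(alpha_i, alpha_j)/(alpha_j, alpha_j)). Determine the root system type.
The matrix has rank 7 with 2's on the diagonal. Reading the off-diagonal entries as Dynkin edges (a single edge where a_ij = a_ji = -1; a double or triple edge where a_ij * a_ji = 2 or 3), the diagram is a chain of 7 nodes with a double edge at one end; the terminal node there is the unique long simple root (C_7). One simple-root ordering that puts it in standard form is (alpha_2, alpha_1, alpha_6, alpha_3, alpha_4, alpha_5, alpha_7). So the algebra is type C_7, i.e. sp(14).

C_7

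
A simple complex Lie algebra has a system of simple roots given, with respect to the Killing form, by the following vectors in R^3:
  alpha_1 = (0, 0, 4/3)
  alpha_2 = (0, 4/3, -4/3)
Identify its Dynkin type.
Compute the Cartan integers a_ij = 2(alpha_i, alpha_j)/(alpha_j, alpha_j); the resulting 2x2 Cartan matrix is
[[2, -1], [-2, 2]].
The roots have two lengths (squared-length ratio 2:1); the short ones are alpha_{1}. The associated Dynkin diagram is a chain of 2 nodes with a double edge at one end; the terminal node there is the unique short simple root (B_2), so the type is B_2 (the algebra so(5)).

B_2 (so(5))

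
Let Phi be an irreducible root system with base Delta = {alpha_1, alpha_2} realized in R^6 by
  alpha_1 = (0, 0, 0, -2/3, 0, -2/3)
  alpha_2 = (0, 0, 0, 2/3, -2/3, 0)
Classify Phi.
Compute the Cartan integers a_ij = 2(alpha_i, alpha_j)/(alpha_j, alpha_j); the resulting 2x2 Cartan matrix is
[[2, -1], [-1, 2]].
All simple roots have the same length, so the diagram is simply laced. The associated Dynkin diagram is a chain of 2 nodes with single edges (A_2), so the type is A_2 (the algebra sl(3)).

type A_2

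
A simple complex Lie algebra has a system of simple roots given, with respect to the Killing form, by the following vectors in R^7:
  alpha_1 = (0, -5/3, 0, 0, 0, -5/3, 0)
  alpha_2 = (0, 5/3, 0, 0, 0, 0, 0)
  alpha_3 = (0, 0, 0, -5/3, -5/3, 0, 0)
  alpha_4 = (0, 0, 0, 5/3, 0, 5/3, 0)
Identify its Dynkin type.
Compute the Cartan integers a_ij = 2(alpha_i, alpha_j)/(alpha_j, alpha_j); the resulting 4x4 Cartan matrix is
[[2, -2, 0, -1], [-1, 2, 0, 0], [0, 0, 2, -1], [-1, 0, -1, 2]].
The roots have two lengths (squared-length ratio 2:1); the short ones are alpha_{2}. The associated Dynkin diagram is a chain of 4 nodes with a double edge at one end; the terminal node there is the unique short simple root (B_4), so the type is B_4 (the algebra so(9)).

B4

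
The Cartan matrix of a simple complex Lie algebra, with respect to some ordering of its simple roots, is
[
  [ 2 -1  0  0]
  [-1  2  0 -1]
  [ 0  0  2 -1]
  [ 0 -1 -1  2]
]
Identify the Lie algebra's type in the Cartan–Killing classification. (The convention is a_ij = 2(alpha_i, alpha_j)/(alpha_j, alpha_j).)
A_4 (sl(5))

The matrix has rank 4 with 2's on the diagonal. Reading the off-diagonal entries as Dynkin edges (a single edge where a_ij = a_ji = -1; a double or triple edge where a_ij * a_ji = 2 or 3), the diagram is a chain of 4 nodes with single edges (A_4). One simple-root ordering that puts it in standard form is (alpha_1, alpha_2, alpha_4, alpha_3). So the algebra is type A_4, i.e. sl(5).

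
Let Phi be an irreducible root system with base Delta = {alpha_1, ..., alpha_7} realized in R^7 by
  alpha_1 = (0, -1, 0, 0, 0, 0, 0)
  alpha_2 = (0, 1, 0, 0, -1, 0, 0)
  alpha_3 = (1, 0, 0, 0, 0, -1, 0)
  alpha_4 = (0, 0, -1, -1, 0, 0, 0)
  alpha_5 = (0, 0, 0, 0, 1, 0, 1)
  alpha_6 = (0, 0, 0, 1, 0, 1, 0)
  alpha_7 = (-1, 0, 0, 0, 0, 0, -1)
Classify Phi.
Compute the Cartan integers a_ij = 2(alpha_i, alpha_j)/(alpha_j, alpha_j); the resulting 7x7 Cartan matrix is
[[2, -1, 0, 0, 0, 0, 0], [-2, 2, 0, 0, -1, 0, 0], [0, 0, 2, 0, 0, -1, -1], [0, 0, 0, 2, 0, -1, 0], [0, -1, 0, 0, 2, 0, -1], [0, 0, -1, -1, 0, 2, 0], [0, 0, -1, 0, -1, 0, 2]].
The roots have two lengths (squared-length ratio 2:1); the short ones are alpha_{1}. The associated Dynkin diagram is a chain of 7 nodes with a double edge at one end; the terminal node there is the unique short simple root (B_7), so the type is B_7 (the algebra so(15)).

B7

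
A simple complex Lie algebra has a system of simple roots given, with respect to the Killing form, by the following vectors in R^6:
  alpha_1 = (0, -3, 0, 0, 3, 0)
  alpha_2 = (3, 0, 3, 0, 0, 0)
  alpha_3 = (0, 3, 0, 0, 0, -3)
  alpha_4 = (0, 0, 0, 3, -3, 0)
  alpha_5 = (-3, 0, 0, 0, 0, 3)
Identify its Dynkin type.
Compute the Cartan integers a_ij = 2(alpha_i, alpha_j)/(alpha_j, alpha_j); the resulting 5x5 Cartan matrix is
[[2, 0, -1, -1, 0], [0, 2, 0, 0, -1], [-1, 0, 2, 0, -1], [-1, 0, 0, 2, 0], [0, -1, -1, 0, 2]].
All simple roots have the same length, so the diagram is simply laced. The associated Dynkin diagram is a chain of 5 nodes with single edges (A_5), so the type is A_5 (the algebra sl(6)).

type A_5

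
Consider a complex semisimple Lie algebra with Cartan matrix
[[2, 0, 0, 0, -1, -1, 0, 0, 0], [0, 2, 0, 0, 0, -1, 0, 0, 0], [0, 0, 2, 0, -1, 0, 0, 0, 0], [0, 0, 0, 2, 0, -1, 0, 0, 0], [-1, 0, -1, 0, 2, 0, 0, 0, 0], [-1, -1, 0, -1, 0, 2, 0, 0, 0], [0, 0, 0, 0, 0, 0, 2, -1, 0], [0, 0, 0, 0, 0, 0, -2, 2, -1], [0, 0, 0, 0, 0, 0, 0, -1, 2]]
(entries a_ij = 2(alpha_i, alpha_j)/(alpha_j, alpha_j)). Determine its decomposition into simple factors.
B_3 ⊕ D_6

The diagram associated to this matrix has two connected components: the simple roots {alpha_7, alpha_8, alpha_9} form a chain of 3 nodes with a double edge at one end; the terminal node there is the unique short simple root (B_3), and {alpha_1, alpha_2, alpha_3, alpha_4, alpha_5, alpha_6} form a chain of 4 nodes with a fork of two nodes at one end (D_6). A semisimple Lie algebra decomposes uniquely as the direct sum of simple ideals, one per connected component of its Dynkin diagram, so g ≅ B_3 ⊕ D_6 (dimension 21 + 66 = 87).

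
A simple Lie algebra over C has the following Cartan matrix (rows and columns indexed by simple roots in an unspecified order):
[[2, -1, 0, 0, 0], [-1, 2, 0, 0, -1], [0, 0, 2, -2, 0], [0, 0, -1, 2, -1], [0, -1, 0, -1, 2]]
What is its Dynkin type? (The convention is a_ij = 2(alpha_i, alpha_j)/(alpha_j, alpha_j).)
C_5 (sp(10))

The matrix has rank 5 with 2's on the diagonal. Reading the off-diagonal entries as Dynkin edges (a single edge where a_ij = a_ji = -1; a double or triple edge where a_ij * a_ji = 2 or 3), the diagram is a chain of 5 nodes with a double edge at one end; the terminal node there is the unique long simple root (C_5). One simple-root ordering that puts it in standard form is (alpha_1, alpha_2, alpha_5, alpha_4, alpha_3). So the algebra is type C_5, i.e. sp(10).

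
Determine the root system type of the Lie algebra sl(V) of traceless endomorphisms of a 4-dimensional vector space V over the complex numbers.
This is sl(4), which has dimension 4^2 - 1 = 15 and rank 4 - 1 = 3 (a Cartan subalgebra is the diagonal traceless matrices). In the classification of classical Lie algebras, the special linear algebra sl(n+1) has type A_n; here n = 3, so the Dynkin diagram is a chain of 3 nodes with single edges (A_3). Hence the type is A_3.

A_3 (sl(4))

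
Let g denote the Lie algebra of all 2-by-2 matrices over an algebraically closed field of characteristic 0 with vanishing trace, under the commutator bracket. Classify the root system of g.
A_1 (sl(2))

This is sl(2), which has dimension 2^2 - 1 = 3 and rank 2 - 1 = 1 (a Cartan subalgebra is the diagonal traceless matrices). In the classification of classical Lie algebras, the special linear algebra sl(n+1) has type A_n; here n = 1, so the Dynkin diagram is a chain of 1 nodes with single edges (A_1). Hence the type is A_1.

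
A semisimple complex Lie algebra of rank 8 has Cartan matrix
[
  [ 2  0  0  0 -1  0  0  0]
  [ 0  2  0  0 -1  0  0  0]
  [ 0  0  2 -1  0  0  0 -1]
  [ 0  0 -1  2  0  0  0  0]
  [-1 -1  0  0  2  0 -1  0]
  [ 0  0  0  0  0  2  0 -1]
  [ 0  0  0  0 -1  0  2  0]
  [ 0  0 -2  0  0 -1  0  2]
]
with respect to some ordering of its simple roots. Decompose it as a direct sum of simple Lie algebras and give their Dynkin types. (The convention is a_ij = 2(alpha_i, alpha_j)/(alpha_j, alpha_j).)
The diagram associated to this matrix has two connected components: the simple roots {alpha_1, alpha_2, alpha_5, alpha_7} form a chain of 2 nodes with a fork of two nodes at one end (D_4), and {alpha_3, alpha_4, alpha_6, alpha_8} form a chain of 4 nodes with a double edge between the middle two (F_4). A semisimple Lie algebra decomposes uniquely as the direct sum of simple ideals, one per connected component of its Dynkin diagram, so g ≅ D_4 ⊕ F_4 (dimension 28 + 52 = 80).

D4 + F4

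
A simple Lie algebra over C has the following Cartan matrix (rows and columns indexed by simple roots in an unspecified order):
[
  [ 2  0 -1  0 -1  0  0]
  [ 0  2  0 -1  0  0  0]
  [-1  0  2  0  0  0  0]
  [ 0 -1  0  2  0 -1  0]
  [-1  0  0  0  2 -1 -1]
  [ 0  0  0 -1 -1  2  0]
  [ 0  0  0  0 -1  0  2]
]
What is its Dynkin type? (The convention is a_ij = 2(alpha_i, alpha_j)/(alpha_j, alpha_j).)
The matrix has rank 7 with 2's on the diagonal. Reading the off-diagonal entries as Dynkin edges (a single edge where a_ij = a_ji = -1; a double or triple edge where a_ij * a_ji = 2 or 3), the diagram is a chain of 6 nodes with one extra node attached to the third node from one end (E_7). One simple-root ordering that puts it in standard form is (alpha_3, alpha_7, alpha_1, alpha_5, alpha_6, alpha_4, alpha_2). So the algebra is type E_7.

E7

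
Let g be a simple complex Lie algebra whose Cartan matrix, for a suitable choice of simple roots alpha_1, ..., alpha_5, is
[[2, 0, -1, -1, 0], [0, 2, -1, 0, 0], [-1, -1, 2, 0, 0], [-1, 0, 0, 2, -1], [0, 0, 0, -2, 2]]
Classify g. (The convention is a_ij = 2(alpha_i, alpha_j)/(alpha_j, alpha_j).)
The matrix has rank 5 with 2's on the diagonal. Reading the off-diagonal entries as Dynkin edges (a single edge where a_ij = a_ji = -1; a double or triple edge where a_ij * a_ji = 2 or 3), the diagram is a chain of 5 nodes with a double edge at one end; the terminal node there is the unique long simple root (C_5). One simple-root ordering that puts it in standard form is (alpha_2, alpha_3, alpha_1, alpha_4, alpha_5). So the algebra is type C_5, i.e. sp(10).

C_5 (sp(10))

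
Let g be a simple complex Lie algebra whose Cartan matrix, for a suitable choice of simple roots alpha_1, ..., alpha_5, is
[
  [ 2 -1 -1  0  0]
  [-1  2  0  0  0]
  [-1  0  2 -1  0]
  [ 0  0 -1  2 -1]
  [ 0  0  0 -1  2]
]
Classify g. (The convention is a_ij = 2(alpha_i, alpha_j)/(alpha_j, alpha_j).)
The matrix has rank 5 with 2's on the diagonal. Reading the off-diagonal entries as Dynkin edges (a single edge where a_ij = a_ji = -1; a double or triple edge where a_ij * a_ji = 2 or 3), the diagram is a chain of 5 nodes with single edges (A_5). One simple-root ordering that puts it in standard form is (alpha_2, alpha_1, alpha_3, alpha_4, alpha_5). So the algebra is type A_5, i.e. sl(6).

type A_5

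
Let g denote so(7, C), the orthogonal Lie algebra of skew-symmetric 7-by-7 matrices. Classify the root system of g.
B3

This is so(7) with 7 odd, which has dimension 7(7-1)/2 = 21 and rank (7-1)/2 = 3. In the classification of classical Lie algebras, the orthogonal algebra so(2n+1) in an odd number of variables has type B_n; here n = 3, so the Dynkin diagram is a chain of 3 nodes with a double edge at one end; the terminal node there is the unique short simple root (B_3). Hence the type is B_3.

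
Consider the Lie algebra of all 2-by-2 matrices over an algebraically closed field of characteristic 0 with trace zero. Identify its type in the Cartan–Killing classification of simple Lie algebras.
This is sl(2), which has dimension 2^2 - 1 = 3 and rank 2 - 1 = 1 (a Cartan subalgebra is the diagonal traceless matrices). In the classification of classical Lie algebras, the special linear algebra sl(n+1) has type A_n; here n = 1, so the Dynkin diagram is a chain of 1 nodes with single edges (A_1). Hence the type is A_1.

A1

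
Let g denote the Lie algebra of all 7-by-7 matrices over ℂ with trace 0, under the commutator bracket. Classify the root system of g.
This is sl(7), which has dimension 7^2 - 1 = 48 and rank 7 - 1 = 6 (a Cartan subalgebra is the diagonal traceless matrices). In the classification of classical Lie algebras, the special linear algebra sl(n+1) has type A_n; here n = 6, so the Dynkin diagram is a chain of 6 nodes with single edges (A_6). Hence the type is A_6.

type A_6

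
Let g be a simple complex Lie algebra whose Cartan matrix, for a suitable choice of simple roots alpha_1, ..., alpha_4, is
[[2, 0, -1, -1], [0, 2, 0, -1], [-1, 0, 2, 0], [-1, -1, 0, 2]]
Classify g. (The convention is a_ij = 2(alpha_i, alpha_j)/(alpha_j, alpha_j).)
The matrix has rank 4 with 2's on the diagonal. Reading the off-diagonal entries as Dynkin edges (a single edge where a_ij = a_ji = -1; a double or triple edge where a_ij * a_ji = 2 or 3), the diagram is a chain of 4 nodes with single edges (A_4). One simple-root ordering that puts it in standard form is (alpha_2, alpha_4, alpha_1, alpha_3). So the algebra is type A_4, i.e. sl(5).

A_4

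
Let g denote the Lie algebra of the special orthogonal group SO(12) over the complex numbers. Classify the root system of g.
This is so(12) with 12 even, which has dimension 12(12-1)/2 = 66 and rank 12/2 = 6. In the classification of classical Lie algebras, the orthogonal algebra so(2n) in an even number of variables has type D_n; here n = 6, so the Dynkin diagram is a chain of 4 nodes with a fork of two nodes at one end (D_6). Hence the type is D_6.

D6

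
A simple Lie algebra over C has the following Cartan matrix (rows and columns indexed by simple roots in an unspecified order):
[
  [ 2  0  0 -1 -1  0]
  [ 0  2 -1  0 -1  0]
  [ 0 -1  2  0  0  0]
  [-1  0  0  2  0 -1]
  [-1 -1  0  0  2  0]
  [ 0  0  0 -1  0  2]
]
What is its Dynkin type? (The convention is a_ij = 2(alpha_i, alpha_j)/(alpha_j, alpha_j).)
The matrix has rank 6 with 2's on the diagonal. Reading the off-diagonal entries as Dynkin edges (a single edge where a_ij = a_ji = -1; a double or triple edge where a_ij * a_ji = 2 or 3), the diagram is a chain of 6 nodes with single edges (A_6). One simple-root ordering that puts it in standard form is (alpha_6, alpha_4, alpha_1, alpha_5, alpha_2, alpha_3). So the algebra is type A_6, i.e. sl(7).

type A_6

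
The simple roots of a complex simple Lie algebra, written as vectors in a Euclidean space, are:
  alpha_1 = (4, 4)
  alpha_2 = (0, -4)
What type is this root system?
B_2 (so(5))

Compute the Cartan integers a_ij = 2(alpha_i, alpha_j)/(alpha_j, alpha_j); the resulting 2x2 Cartan matrix is
[[2, -2], [-1, 2]].
The roots have two lengths (squared-length ratio 2:1); the short ones are alpha_{2}. The associated Dynkin diagram is a chain of 2 nodes with a double edge at one end; the terminal node there is the unique short simple root (B_2), so the type is B_2 (the algebra so(5)).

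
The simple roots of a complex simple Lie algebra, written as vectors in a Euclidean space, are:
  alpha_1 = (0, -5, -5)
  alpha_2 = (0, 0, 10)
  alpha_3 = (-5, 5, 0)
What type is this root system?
C_3

Compute the Cartan integers a_ij = 2(alpha_i, alpha_j)/(alpha_j, alpha_j); the resulting 3x3 Cartan matrix is
[[2, -1, -1], [-2, 2, 0], [-1, 0, 2]].
The roots have two lengths (squared-length ratio 2:1); the short ones are alpha_{1,3}. The associated Dynkin diagram is a chain of 3 nodes with a double edge at one end; the terminal node there is the unique long simple root (C_3), so the type is C_3 (the algebra sp(6)).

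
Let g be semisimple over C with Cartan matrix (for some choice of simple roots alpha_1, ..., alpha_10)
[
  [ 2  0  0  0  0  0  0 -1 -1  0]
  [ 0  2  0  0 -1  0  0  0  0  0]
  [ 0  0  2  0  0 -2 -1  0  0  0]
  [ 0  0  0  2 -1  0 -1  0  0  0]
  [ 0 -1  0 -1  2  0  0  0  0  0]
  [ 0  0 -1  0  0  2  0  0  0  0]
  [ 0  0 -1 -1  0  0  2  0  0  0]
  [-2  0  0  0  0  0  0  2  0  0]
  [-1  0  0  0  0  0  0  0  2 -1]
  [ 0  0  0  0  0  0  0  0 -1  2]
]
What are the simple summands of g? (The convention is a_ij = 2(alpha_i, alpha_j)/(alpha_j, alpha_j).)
B_6 (so(13)) ⊕ C_4 (sp(8))

The diagram associated to this matrix has two connected components: the simple roots {alpha_2, alpha_3, alpha_4, alpha_5, alpha_6, alpha_7} form a chain of 6 nodes with a double edge at one end; the terminal node there is the unique short simple root (B_6), and {alpha_1, alpha_8, alpha_9, alpha_10} form a chain of 4 nodes with a double edge at one end; the terminal node there is the unique long simple root (C_4). A semisimple Lie algebra decomposes uniquely as the direct sum of simple ideals, one per connected component of its Dynkin diagram, so g ≅ B_6 ⊕ C_4 (dimension 78 + 36 = 114).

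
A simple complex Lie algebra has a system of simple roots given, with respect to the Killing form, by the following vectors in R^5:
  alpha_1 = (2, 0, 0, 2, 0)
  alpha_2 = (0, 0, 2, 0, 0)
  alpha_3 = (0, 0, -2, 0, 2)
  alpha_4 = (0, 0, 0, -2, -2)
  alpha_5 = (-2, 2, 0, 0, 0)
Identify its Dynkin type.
type B_5

Compute the Cartan integers a_ij = 2(alpha_i, alpha_j)/(alpha_j, alpha_j); the resulting 5x5 Cartan matrix is
[[2, 0, 0, -1, -1], [0, 2, -1, 0, 0], [0, -2, 2, -1, 0], [-1, 0, -1, 2, 0], [-1, 0, 0, 0, 2]].
The roots have two lengths (squared-length ratio 2:1); the short ones are alpha_{2}. The associated Dynkin diagram is a chain of 5 nodes with a double edge at one end; the terminal node there is the unique short simple root (B_5), so the type is B_5 (the algebra so(11)).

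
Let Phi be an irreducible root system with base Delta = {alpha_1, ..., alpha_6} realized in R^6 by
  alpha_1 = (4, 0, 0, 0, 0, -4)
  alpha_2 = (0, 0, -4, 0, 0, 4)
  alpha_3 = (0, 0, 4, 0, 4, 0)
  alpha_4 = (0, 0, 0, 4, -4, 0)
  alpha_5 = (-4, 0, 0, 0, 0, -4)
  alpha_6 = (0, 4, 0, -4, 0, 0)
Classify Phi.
Compute the Cartan integers a_ij = 2(alpha_i, alpha_j)/(alpha_j, alpha_j); the resulting 6x6 Cartan matrix is
[[2, -1, 0, 0, 0, 0], [-1, 2, -1, 0, -1, 0], [0, -1, 2, -1, 0, 0], [0, 0, -1, 2, 0, -1], [0, -1, 0, 0, 2, 0], [0, 0, 0, -1, 0, 2]].
All simple roots have the same length, so the diagram is simply laced. The associated Dynkin diagram is a chain of 4 nodes with a fork of two nodes at one end (D_6), so the type is D_6 (the algebra so(12)).

type D_6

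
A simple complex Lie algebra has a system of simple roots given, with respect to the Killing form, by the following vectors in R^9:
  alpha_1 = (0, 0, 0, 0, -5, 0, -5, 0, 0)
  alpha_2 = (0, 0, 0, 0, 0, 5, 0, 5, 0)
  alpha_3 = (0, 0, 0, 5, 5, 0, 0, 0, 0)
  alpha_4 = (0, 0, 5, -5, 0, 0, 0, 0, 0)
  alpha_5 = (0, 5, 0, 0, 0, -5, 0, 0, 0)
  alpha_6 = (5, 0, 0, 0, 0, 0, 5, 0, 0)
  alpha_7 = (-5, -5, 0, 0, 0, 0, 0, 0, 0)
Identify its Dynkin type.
Compute the Cartan integers a_ij = 2(alpha_i, alpha_j)/(alpha_j, alpha_j); the resulting 7x7 Cartan matrix is
[[2, 0, -1, 0, 0, -1, 0], [0, 2, 0, 0, -1, 0, 0], [-1, 0, 2, -1, 0, 0, 0], [0, 0, -1, 2, 0, 0, 0], [0, -1, 0, 0, 2, 0, -1], [-1, 0, 0, 0, 0, 2, -1], [0, 0, 0, 0, -1, -1, 2]].
All simple roots have the same length, so the diagram is simply laced. The associated Dynkin diagram is a chain of 7 nodes with single edges (A_7), so the type is A_7 (the algebra sl(8)).

type A_7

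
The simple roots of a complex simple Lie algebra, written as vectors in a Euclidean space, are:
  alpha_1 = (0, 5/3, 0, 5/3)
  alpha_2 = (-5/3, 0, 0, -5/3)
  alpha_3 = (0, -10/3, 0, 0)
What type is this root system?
C_3 (sp(6))

Compute the Cartan integers a_ij = 2(alpha_i, alpha_j)/(alpha_j, alpha_j); the resulting 3x3 Cartan matrix is
[[2, -1, -1], [-1, 2, 0], [-2, 0, 2]].
The roots have two lengths (squared-length ratio 2:1); the short ones are alpha_{1,2}. The associated Dynkin diagram is a chain of 3 nodes with a double edge at one end; the terminal node there is the unique long simple root (C_3), so the type is C_3 (the algebra sp(6)).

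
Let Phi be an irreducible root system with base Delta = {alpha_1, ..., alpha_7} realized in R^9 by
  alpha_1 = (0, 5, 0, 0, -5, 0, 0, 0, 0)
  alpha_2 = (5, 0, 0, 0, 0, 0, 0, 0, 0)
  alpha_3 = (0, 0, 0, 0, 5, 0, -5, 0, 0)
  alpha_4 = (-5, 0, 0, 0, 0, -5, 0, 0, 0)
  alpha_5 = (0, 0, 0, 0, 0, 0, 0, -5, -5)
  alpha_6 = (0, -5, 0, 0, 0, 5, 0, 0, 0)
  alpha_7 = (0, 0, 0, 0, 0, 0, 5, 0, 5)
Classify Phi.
type B_7

Compute the Cartan integers a_ij = 2(alpha_i, alpha_j)/(alpha_j, alpha_j); the resulting 7x7 Cartan matrix is
[[2, 0, -1, 0, 0, -1, 0], [0, 2, 0, -1, 0, 0, 0], [-1, 0, 2, 0, 0, 0, -1], [0, -2, 0, 2, 0, -1, 0], [0, 0, 0, 0, 2, 0, -1], [-1, 0, 0, -1, 0, 2, 0], [0, 0, -1, 0, -1, 0, 2]].
The roots have two lengths (squared-length ratio 2:1); the short ones are alpha_{2}. The associated Dynkin diagram is a chain of 7 nodes with a double edge at one end; the terminal node there is the unique short simple root (B_7), so the type is B_7 (the algebra so(15)).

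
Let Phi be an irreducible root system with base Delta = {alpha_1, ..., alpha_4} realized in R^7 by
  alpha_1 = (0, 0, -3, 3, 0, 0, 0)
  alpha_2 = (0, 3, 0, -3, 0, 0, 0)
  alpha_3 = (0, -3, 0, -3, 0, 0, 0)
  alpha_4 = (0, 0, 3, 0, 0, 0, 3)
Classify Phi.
D_4 (so(8))

Compute the Cartan integers a_ij = 2(alpha_i, alpha_j)/(alpha_j, alpha_j); the resulting 4x4 Cartan matrix is
[[2, -1, -1, -1], [-1, 2, 0, 0], [-1, 0, 2, 0], [-1, 0, 0, 2]].
All simple roots have the same length, so the diagram is simply laced. The associated Dynkin diagram is a chain of 2 nodes with a fork of two nodes at one end (D_4), so the type is D_4 (the algebra so(8)).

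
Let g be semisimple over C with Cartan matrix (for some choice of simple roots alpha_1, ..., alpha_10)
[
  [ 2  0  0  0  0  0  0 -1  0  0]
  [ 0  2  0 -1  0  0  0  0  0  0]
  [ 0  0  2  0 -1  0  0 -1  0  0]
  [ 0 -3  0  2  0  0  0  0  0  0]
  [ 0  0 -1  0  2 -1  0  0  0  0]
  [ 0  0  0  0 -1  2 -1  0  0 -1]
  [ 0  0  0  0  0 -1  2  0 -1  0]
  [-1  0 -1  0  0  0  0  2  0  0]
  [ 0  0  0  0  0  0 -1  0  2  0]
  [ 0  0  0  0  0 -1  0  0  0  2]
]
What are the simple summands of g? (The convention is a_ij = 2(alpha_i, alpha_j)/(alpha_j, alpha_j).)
The diagram associated to this matrix has two connected components: the simple roots {alpha_1, alpha_3, alpha_5, alpha_6, alpha_7, alpha_8, alpha_9, alpha_10} form a chain of 7 nodes with one extra node attached to the third node from one end (E_8), and {alpha_2, alpha_4} form two nodes joined by a triple edge (G_2). A semisimple Lie algebra decomposes uniquely as the direct sum of simple ideals, one per connected component of its Dynkin diagram, so g ≅ E_8 ⊕ G_2 (dimension 248 + 14 = 262).

E_8 + G_2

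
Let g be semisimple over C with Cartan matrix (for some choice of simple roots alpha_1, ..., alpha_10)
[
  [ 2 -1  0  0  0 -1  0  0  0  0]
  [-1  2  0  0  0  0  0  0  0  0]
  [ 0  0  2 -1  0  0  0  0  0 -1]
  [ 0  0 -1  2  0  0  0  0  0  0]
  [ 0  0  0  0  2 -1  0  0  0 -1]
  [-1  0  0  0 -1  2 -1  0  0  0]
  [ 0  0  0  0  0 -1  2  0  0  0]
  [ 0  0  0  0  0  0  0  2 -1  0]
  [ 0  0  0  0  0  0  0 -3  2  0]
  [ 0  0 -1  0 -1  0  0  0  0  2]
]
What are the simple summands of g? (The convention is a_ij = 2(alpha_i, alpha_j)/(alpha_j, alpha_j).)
E_8 + G_2

The diagram associated to this matrix has two connected components: the simple roots {alpha_1, alpha_2, alpha_3, alpha_4, alpha_5, alpha_6, alpha_7, alpha_10} form a chain of 7 nodes with one extra node attached to the third node from one end (E_8), and {alpha_8, alpha_9} form two nodes joined by a triple edge (G_2). A semisimple Lie algebra decomposes uniquely as the direct sum of simple ideals, one per connected component of its Dynkin diagram, so g ≅ E_8 ⊕ G_2 (dimension 248 + 14 = 262).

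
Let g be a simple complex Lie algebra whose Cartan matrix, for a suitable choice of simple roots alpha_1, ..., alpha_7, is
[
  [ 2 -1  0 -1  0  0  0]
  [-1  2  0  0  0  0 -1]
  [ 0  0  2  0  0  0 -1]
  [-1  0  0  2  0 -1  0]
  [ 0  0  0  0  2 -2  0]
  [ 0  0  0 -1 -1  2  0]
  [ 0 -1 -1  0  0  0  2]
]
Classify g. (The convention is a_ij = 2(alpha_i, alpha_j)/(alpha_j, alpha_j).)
type C_7

The matrix has rank 7 with 2's on the diagonal. Reading the off-diagonal entries as Dynkin edges (a single edge where a_ij = a_ji = -1; a double or triple edge where a_ij * a_ji = 2 or 3), the diagram is a chain of 7 nodes with a double edge at one end; the terminal node there is the unique long simple root (C_7). One simple-root ordering that puts it in standard form is (alpha_3, alpha_7, alpha_2, alpha_1, alpha_4, alpha_6, alpha_5). So the algebra is type C_7, i.e. sp(14).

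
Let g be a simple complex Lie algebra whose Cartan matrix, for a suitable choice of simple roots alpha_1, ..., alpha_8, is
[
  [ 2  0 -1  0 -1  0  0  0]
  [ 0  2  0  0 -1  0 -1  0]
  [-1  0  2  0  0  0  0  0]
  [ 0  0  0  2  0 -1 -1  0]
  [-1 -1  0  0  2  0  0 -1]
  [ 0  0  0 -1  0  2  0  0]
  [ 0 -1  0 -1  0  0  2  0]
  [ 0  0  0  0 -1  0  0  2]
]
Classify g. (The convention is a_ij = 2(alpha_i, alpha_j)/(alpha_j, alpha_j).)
E_8

The matrix has rank 8 with 2's on the diagonal. Reading the off-diagonal entries as Dynkin edges (a single edge where a_ij = a_ji = -1; a double or triple edge where a_ij * a_ji = 2 or 3), the diagram is a chain of 7 nodes with one extra node attached to the third node from one end (E_8). One simple-root ordering that puts it in standard form is (alpha_3, alpha_8, alpha_1, alpha_5, alpha_2, alpha_7, alpha_4, alpha_6). So the algebra is type E_8.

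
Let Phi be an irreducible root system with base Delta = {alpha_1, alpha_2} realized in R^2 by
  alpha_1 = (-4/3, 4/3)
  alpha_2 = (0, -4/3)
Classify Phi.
Compute the Cartan integers a_ij = 2(alpha_i, alpha_j)/(alpha_j, alpha_j); the resulting 2x2 Cartan matrix is
[[2, -2], [-1, 2]].
The roots have two lengths (squared-length ratio 2:1); the short ones are alpha_{2}. The associated Dynkin diagram is a chain of 2 nodes with a double edge at one end; the terminal node there is the unique short simple root (B_2), so the type is B_2 (the algebra so(5)).

B_2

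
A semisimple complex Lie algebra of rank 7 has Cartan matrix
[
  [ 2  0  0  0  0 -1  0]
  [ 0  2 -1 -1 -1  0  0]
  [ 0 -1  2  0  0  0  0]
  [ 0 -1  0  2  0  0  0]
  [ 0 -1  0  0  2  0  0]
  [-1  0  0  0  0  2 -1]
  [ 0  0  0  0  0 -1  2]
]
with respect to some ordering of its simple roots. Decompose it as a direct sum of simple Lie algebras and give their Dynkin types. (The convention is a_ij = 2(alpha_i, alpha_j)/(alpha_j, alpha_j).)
A_3 ⊕ D_4

The diagram associated to this matrix has two connected components: the simple roots {alpha_1, alpha_6, alpha_7} form a chain of 3 nodes with single edges (A_3), and {alpha_2, alpha_3, alpha_4, alpha_5} form a chain of 2 nodes with a fork of two nodes at one end (D_4). A semisimple Lie algebra decomposes uniquely as the direct sum of simple ideals, one per connected component of its Dynkin diagram, so g ≅ A_3 ⊕ D_4 (dimension 15 + 28 = 43).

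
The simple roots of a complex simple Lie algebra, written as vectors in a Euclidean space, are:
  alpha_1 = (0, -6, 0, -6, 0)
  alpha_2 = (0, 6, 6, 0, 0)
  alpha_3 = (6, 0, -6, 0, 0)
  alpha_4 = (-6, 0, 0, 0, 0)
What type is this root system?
B4

Compute the Cartan integers a_ij = 2(alpha_i, alpha_j)/(alpha_j, alpha_j); the resulting 4x4 Cartan matrix is
[[2, -1, 0, 0], [-1, 2, -1, 0], [0, -1, 2, -2], [0, 0, -1, 2]].
The roots have two lengths (squared-length ratio 2:1); the short ones are alpha_{4}. The associated Dynkin diagram is a chain of 4 nodes with a double edge at one end; the terminal node there is the unique short simple root (B_4), so the type is B_4 (the algebra so(9)).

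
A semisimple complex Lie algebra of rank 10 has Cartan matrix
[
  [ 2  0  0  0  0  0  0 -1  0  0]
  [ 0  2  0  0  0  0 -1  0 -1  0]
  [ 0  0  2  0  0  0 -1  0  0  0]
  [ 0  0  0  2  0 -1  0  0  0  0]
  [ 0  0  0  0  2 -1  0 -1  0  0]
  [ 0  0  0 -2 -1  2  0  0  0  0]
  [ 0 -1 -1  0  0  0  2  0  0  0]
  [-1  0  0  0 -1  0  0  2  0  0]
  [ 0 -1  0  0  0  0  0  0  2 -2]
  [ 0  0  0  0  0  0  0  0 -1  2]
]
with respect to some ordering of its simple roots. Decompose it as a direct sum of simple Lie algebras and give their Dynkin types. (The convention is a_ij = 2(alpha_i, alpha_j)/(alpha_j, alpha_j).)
The diagram associated to this matrix has two connected components: the simple roots {alpha_2, alpha_3, alpha_7, alpha_9, alpha_10} form a chain of 5 nodes with a double edge at one end; the terminal node there is the unique short simple root (B_5), and {alpha_1, alpha_4, alpha_5, alpha_6, alpha_8} form a chain of 5 nodes with a double edge at one end; the terminal node there is the unique short simple root (B_5). A semisimple Lie algebra decomposes uniquely as the direct sum of simple ideals, one per connected component of its Dynkin diagram, so g ≅ B_5 ⊕ B_5 (dimension 55 + 55 = 110).

B5 + B5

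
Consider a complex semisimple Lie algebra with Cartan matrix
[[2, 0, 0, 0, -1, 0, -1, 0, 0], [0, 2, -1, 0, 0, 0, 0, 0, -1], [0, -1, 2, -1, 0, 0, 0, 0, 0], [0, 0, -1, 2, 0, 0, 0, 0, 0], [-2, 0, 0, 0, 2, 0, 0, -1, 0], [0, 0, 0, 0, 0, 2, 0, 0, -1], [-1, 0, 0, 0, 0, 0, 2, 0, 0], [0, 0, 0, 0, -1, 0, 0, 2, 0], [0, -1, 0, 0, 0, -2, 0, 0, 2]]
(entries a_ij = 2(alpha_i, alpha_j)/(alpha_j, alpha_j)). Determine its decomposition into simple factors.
B_5 (so(11)) + F_4

The diagram associated to this matrix has two connected components: the simple roots {alpha_2, alpha_3, alpha_4, alpha_6, alpha_9} form a chain of 5 nodes with a double edge at one end; the terminal node there is the unique short simple root (B_5), and {alpha_1, alpha_5, alpha_7, alpha_8} form a chain of 4 nodes with a double edge between the middle two (F_4). A semisimple Lie algebra decomposes uniquely as the direct sum of simple ideals, one per connected component of its Dynkin diagram, so g ≅ B_5 ⊕ F_4 (dimension 55 + 52 = 107).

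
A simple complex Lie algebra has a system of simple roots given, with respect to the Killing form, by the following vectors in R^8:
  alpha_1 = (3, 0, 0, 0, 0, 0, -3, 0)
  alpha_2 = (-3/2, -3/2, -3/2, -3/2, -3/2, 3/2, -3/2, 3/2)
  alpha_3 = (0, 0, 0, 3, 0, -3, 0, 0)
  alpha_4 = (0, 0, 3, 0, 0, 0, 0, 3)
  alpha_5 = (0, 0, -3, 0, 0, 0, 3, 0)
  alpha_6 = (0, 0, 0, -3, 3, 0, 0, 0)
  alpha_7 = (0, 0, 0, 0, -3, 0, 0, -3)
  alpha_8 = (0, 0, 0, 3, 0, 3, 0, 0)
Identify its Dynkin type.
Compute the Cartan integers a_ij = 2(alpha_i, alpha_j)/(alpha_j, alpha_j); the resulting 8x8 Cartan matrix is
[[2, 0, 0, 0, -1, 0, 0, 0], [0, 2, -1, 0, 0, 0, 0, 0], [0, -1, 2, 0, 0, -1, 0, 0], [0, 0, 0, 2, -1, 0, -1, 0], [-1, 0, 0, -1, 2, 0, 0, 0], [0, 0, -1, 0, 0, 2, -1, -1], [0, 0, 0, -1, 0, -1, 2, 0], [0, 0, 0, 0, 0, -1, 0, 2]].
All simple roots have the same length, so the diagram is simply laced. The associated Dynkin diagram is a chain of 7 nodes with one extra node attached to the third node from one end (E_8), so the type is E_8.

E_8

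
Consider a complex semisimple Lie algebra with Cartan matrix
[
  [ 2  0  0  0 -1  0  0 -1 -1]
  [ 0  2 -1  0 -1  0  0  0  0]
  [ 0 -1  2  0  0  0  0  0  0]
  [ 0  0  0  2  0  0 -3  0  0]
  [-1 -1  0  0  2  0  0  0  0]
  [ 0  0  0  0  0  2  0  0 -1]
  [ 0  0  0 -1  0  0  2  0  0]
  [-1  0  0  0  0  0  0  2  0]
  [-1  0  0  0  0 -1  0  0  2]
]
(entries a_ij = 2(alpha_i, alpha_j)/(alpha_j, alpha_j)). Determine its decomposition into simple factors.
The diagram associated to this matrix has two connected components: the simple roots {alpha_1, alpha_2, alpha_3, alpha_5, alpha_6, alpha_8, alpha_9} form a chain of 6 nodes with one extra node attached to the third node from one end (E_7), and {alpha_4, alpha_7} form two nodes joined by a triple edge (G_2). A semisimple Lie algebra decomposes uniquely as the direct sum of simple ideals, one per connected component of its Dynkin diagram, so g ≅ E_7 ⊕ G_2 (dimension 133 + 14 = 147).

type E_7 + type G_2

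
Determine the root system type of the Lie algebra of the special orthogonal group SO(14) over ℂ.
D_7 (so(14))

This is so(14) with 14 even, which has dimension 14(14-1)/2 = 91 and rank 14/2 = 7. In the classification of classical Lie algebras, the orthogonal algebra so(2n) in an even number of variables has type D_n; here n = 7, so the Dynkin diagram is a chain of 5 nodes with a fork of two nodes at one end (D_7). Hence the type is D_7.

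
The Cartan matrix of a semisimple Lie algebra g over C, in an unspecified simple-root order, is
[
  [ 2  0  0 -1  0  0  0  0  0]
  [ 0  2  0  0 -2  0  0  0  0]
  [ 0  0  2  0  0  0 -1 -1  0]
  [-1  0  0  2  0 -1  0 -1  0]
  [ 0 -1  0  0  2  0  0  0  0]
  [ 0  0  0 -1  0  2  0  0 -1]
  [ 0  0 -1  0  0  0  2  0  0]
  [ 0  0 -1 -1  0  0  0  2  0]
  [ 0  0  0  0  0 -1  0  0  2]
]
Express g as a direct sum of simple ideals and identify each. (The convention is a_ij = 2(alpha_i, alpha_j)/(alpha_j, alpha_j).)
The diagram associated to this matrix has two connected components: the simple roots {alpha_2, alpha_5} form a chain of 2 nodes with a double edge at one end; the terminal node there is the unique short simple root (B_2), and {alpha_1, alpha_3, alpha_4, alpha_6, alpha_7, alpha_8, alpha_9} form a chain of 6 nodes with one extra node attached to the third node from one end (E_7). A semisimple Lie algebra decomposes uniquely as the direct sum of simple ideals, one per connected component of its Dynkin diagram, so g ≅ B_2 ⊕ E_7 (dimension 10 + 133 = 143).

B_2 + E_7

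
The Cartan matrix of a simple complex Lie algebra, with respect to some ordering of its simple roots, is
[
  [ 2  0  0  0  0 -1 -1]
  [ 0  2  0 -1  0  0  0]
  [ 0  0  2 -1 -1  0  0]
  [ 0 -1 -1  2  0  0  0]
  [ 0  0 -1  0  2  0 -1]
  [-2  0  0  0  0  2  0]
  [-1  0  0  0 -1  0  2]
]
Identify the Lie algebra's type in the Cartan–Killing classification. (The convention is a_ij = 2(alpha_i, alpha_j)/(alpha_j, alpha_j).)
The matrix has rank 7 with 2's on the diagonal. Reading the off-diagonal entries as Dynkin edges (a single edge where a_ij = a_ji = -1; a double or triple edge where a_ij * a_ji = 2 or 3), the diagram is a chain of 7 nodes with a double edge at one end; the terminal node there is the unique long simple root (C_7). One simple-root ordering that puts it in standard form is (alpha_2, alpha_4, alpha_3, alpha_5, alpha_7, alpha_1, alpha_6). So the algebra is type C_7, i.e. sp(14).

type C_7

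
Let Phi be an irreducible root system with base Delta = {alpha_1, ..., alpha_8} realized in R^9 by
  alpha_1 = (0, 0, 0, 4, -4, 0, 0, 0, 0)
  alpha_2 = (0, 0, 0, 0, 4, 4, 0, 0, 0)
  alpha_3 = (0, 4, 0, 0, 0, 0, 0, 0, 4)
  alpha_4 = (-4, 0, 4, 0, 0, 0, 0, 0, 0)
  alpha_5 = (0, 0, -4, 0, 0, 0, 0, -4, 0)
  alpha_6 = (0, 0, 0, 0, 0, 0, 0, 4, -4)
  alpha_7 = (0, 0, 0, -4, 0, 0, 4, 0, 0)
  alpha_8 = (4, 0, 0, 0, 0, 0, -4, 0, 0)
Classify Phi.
Compute the Cartan integers a_ij = 2(alpha_i, alpha_j)/(alpha_j, alpha_j); the resulting 8x8 Cartan matrix is
[[2, -1, 0, 0, 0, 0, -1, 0], [-1, 2, 0, 0, 0, 0, 0, 0], [0, 0, 2, 0, 0, -1, 0, 0], [0, 0, 0, 2, -1, 0, 0, -1], [0, 0, 0, -1, 2, -1, 0, 0], [0, 0, -1, 0, -1, 2, 0, 0], [-1, 0, 0, 0, 0, 0, 2, -1], [0, 0, 0, -1, 0, 0, -1, 2]].
All simple roots have the same length, so the diagram is simply laced. The associated Dynkin diagram is a chain of 8 nodes with single edges (A_8), so the type is A_8 (the algebra sl(9)).

A8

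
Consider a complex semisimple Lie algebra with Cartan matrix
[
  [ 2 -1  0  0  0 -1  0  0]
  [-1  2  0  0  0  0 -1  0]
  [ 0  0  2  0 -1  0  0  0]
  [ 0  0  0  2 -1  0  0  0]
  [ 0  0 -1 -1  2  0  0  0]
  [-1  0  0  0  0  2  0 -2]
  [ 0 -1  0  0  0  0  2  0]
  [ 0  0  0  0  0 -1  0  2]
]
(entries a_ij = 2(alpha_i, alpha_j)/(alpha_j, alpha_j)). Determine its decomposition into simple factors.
A3 + B5

The diagram associated to this matrix has two connected components: the simple roots {alpha_3, alpha_4, alpha_5} form a chain of 3 nodes with single edges (A_3), and {alpha_1, alpha_2, alpha_6, alpha_7, alpha_8} form a chain of 5 nodes with a double edge at one end; the terminal node there is the unique short simple root (B_5). A semisimple Lie algebra decomposes uniquely as the direct sum of simple ideals, one per connected component of its Dynkin diagram, so g ≅ A_3 ⊕ B_5 (dimension 15 + 55 = 70).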